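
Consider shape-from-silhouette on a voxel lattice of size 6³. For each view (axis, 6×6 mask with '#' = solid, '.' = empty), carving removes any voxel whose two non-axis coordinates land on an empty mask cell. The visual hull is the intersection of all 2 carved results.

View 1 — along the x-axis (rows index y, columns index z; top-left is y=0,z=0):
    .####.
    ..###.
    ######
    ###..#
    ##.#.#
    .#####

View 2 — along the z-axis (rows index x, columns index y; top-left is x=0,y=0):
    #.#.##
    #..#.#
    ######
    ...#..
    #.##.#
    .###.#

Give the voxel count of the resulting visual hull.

99 voxels

start: 6×6×6 = 216 voxels
V1 x: intersect with YZ mask (26 set) -- 156 left
V2 z: intersect with XY mask (22 set) -- 99 left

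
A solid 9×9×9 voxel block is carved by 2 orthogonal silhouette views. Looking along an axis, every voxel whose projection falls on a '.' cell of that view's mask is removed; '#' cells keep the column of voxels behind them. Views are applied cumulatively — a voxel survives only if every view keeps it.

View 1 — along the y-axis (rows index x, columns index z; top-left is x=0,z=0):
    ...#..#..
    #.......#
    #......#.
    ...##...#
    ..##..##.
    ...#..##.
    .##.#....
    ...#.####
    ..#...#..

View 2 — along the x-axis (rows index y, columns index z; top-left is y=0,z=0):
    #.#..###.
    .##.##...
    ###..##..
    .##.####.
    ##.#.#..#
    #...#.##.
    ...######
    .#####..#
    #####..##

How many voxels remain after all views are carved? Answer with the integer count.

initial block: 9^3 = 729
step 1: project along y, AND mask (26/81) → |grid| = 234
step 2: project along x, AND mask (48/81) → |grid| = 130

|visual hull| = 130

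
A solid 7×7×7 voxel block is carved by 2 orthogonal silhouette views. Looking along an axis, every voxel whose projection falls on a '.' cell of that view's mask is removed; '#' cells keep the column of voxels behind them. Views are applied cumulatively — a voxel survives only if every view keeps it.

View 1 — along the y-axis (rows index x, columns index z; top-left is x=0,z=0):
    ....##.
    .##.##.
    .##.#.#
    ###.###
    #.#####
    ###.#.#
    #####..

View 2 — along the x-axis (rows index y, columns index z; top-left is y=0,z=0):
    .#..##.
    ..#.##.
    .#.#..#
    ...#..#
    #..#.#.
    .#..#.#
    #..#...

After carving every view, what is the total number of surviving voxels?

start: 7×7×7 = 343 voxels
after view 1 [y-axis, 32 of 49 cells solid] → remaining = 224
after view 2 [x-axis, 19 of 49 cells solid] → remaining = 82

voxel count = 82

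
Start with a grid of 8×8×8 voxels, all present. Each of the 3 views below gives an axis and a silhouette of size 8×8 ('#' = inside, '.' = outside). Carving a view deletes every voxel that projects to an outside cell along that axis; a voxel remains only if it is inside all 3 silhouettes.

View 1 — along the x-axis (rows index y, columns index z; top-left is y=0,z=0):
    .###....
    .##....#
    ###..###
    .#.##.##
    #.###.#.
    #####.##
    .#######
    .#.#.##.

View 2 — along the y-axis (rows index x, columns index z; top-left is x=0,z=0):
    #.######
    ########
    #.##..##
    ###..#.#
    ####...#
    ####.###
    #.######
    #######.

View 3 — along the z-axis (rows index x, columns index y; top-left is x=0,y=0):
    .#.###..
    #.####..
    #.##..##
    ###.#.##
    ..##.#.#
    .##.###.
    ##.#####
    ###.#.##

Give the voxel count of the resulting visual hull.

|visual hull| = 168

before carving: 512 voxels (8×8×8)
after view 1 [x-axis, 40 of 64 cells solid] → remaining = 320
after view 2 [y-axis, 51 of 64 cells solid] → remaining = 254
after view 3 [z-axis, 42 of 64 cells solid] → remaining = 168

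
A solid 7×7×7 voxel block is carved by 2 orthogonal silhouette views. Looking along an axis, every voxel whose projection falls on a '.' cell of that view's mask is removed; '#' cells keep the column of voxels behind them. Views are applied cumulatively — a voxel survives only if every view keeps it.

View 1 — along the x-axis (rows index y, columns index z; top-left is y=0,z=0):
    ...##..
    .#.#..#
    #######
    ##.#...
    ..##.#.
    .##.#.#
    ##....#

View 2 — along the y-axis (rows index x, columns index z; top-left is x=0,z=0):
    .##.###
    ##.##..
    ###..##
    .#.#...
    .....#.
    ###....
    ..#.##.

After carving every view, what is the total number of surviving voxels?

81 voxels

before carving: 343 voxels (7×7×7)
after view 1 [x-axis, 25 of 49 cells solid] → remaining = 175
after view 2 [y-axis, 23 of 49 cells solid] → remaining = 81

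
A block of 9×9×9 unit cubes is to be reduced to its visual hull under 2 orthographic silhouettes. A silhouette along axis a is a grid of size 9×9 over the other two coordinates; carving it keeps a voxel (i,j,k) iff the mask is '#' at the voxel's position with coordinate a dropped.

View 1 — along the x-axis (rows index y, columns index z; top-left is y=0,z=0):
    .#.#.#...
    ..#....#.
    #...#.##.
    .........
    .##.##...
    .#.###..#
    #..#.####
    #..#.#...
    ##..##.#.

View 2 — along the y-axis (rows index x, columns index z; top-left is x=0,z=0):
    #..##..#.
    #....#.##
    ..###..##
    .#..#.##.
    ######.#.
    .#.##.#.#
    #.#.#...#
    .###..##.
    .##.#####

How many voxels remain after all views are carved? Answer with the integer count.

voxel count = 158

before carving: 729 voxels (9×9×9)
step 1: project along x, AND mask (32/81) → |grid| = 288
step 2: project along y, AND mask (45/81) → |grid| = 158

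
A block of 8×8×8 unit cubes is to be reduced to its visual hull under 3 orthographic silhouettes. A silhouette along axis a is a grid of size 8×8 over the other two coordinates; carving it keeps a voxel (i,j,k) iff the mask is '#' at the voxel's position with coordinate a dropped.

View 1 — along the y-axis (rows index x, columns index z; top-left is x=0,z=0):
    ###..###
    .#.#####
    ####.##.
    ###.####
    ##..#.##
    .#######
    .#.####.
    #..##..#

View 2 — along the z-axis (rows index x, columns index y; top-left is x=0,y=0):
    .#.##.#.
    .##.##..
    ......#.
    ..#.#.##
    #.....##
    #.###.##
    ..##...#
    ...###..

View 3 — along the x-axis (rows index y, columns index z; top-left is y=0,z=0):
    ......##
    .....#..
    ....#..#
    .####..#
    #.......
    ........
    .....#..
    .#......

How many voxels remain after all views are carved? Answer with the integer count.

voxel count = 38

before carving: 512 voxels (8×8×8)
step 1: project along y, AND mask (46/64) → |grid| = 368
step 2: project along z, AND mask (28/64) → |grid| = 166
step 3: project along x, AND mask (13/64) → |grid| = 38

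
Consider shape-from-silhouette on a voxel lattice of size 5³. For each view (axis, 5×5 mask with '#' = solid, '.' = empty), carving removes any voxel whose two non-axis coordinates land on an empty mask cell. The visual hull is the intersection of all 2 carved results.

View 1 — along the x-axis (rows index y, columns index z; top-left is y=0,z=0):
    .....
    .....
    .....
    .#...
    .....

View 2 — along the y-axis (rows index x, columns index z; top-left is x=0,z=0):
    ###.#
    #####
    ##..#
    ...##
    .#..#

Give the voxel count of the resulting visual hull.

full grid |V| = 125
[1] x-view keeps 1 columns → grid now 5
[2] y-view keeps 16 columns → grid now 4

voxel count = 4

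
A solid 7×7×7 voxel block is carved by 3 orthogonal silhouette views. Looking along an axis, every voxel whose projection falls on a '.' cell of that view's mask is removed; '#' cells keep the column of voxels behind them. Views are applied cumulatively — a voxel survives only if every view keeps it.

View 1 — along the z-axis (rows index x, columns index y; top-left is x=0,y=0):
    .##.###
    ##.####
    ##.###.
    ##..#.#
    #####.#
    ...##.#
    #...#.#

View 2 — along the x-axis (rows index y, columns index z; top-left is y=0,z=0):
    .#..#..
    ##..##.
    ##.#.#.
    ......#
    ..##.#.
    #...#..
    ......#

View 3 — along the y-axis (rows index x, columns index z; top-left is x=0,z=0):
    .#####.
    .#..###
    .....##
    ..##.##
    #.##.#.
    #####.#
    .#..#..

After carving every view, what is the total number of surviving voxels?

full grid |V| = 343
step 1: project along z, AND mask (32/49) → |grid| = 224
step 2: project along x, AND mask (17/49) → |grid| = 75
step 3: project along y, AND mask (27/49) → |grid| = 41

|visual hull| = 41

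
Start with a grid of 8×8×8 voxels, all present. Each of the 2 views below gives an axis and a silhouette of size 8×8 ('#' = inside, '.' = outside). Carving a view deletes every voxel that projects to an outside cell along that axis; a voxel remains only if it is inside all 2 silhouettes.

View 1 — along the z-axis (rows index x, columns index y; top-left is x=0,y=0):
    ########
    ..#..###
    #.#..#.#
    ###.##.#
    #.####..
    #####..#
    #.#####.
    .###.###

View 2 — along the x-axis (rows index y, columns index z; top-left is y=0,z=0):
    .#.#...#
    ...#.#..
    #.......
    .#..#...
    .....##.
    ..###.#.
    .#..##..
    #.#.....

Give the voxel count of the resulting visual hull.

106 voxels

full grid |V| = 512
[1] z-view keeps 45 columns → grid now 360
[2] x-view keeps 19 columns → grid now 106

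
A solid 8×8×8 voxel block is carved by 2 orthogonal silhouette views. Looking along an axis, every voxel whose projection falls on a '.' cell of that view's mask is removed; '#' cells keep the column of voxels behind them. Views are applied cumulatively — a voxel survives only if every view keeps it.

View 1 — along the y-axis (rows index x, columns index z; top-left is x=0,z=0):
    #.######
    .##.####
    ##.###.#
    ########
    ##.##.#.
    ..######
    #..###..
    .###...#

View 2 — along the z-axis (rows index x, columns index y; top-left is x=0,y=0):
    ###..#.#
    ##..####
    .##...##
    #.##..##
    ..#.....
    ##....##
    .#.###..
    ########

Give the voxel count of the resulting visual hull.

|visual hull| = 212

start: 8×8×8 = 512 voxels
  1. axis=1 (XZ plane), |mask|=46  ⇒  voxels=368
  2. axis=2 (XY plane), |mask|=37  ⇒  voxels=212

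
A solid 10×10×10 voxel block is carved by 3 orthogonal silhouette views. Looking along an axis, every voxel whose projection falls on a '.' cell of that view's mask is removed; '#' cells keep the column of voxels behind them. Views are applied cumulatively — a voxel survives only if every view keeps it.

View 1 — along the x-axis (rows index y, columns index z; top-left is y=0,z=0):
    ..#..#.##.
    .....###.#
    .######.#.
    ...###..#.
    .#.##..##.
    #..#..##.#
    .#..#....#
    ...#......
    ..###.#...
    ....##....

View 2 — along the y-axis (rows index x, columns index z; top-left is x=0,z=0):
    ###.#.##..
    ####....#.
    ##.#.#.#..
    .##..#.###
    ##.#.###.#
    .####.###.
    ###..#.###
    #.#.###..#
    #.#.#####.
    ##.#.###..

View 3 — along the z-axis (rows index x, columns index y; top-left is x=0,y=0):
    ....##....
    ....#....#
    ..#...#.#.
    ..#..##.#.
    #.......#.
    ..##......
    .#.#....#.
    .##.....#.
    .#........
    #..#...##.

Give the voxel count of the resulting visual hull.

remaining voxels: 62

initial block: 10^3 = 1000
V1 x: intersect with YZ mask (39 set) -- 390 left
V2 y: intersect with XZ mask (62 set) -- 230 left
V3 z: intersect with XY mask (26 set) -- 62 left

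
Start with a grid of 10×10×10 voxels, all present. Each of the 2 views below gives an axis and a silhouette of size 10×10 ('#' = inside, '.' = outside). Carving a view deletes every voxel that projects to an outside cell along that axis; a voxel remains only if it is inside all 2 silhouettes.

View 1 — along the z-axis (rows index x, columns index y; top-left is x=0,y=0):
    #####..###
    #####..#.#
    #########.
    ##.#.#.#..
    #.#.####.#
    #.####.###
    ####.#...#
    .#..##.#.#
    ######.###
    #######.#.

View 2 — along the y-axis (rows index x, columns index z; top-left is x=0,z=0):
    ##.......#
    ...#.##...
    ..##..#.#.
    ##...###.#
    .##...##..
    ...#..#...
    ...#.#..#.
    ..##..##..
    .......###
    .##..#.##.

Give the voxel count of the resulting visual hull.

before carving: 1000 voxels (10×10×10)
[1] z-view keeps 72 columns → grid now 720
[2] y-view keeps 37 columns → grid now 260

260 voxels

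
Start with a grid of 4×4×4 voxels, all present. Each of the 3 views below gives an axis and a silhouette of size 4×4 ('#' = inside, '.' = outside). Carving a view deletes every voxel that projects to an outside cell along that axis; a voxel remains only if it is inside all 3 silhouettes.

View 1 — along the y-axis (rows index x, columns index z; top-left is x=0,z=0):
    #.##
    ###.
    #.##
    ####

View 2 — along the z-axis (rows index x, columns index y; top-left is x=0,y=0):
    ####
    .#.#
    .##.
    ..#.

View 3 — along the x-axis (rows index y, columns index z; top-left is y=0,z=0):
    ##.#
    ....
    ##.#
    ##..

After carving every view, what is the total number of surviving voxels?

|visual hull| = 12

initial block: 4^3 = 64
  1. axis=1 (XZ plane), |mask|=13  ⇒  voxels=52
  2. axis=2 (XY plane), |mask|=9  ⇒  voxels=28
  3. axis=0 (YZ plane), |mask|=8  ⇒  voxels=12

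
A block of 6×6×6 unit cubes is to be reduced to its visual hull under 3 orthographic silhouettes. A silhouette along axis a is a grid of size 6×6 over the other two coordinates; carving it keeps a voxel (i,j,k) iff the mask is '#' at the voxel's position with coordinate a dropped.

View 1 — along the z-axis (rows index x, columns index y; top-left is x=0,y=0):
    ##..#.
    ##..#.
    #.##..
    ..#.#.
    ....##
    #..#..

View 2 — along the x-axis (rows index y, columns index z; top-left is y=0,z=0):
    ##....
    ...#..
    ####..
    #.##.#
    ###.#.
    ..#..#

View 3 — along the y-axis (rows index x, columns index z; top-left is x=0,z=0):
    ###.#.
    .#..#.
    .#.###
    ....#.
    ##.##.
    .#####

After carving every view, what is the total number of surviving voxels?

initial block: 6^3 = 216
after view 1 [z-axis, 15 of 36 cells solid] → remaining = 90
after view 2 [x-axis, 17 of 36 cells solid] → remaining = 44
after view 3 [y-axis, 20 of 36 cells solid] → remaining = 22

|visual hull| = 22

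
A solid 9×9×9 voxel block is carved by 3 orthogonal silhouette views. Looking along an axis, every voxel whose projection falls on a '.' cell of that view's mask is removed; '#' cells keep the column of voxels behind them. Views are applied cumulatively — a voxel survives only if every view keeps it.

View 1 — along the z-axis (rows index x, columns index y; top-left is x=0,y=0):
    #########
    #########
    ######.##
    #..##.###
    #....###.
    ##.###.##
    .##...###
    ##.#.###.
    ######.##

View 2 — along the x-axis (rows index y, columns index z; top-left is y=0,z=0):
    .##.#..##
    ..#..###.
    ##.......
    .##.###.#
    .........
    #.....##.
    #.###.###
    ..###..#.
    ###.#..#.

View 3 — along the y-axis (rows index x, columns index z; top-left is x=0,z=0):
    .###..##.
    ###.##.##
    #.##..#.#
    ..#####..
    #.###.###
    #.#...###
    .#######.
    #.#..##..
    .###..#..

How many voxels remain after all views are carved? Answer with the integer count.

|visual hull| = 160

full grid |V| = 729
step 1: project along z, AND mask (62/81) → |grid| = 558
step 2: project along x, AND mask (36/81) → |grid| = 254
step 3: project along y, AND mask (49/81) → |grid| = 160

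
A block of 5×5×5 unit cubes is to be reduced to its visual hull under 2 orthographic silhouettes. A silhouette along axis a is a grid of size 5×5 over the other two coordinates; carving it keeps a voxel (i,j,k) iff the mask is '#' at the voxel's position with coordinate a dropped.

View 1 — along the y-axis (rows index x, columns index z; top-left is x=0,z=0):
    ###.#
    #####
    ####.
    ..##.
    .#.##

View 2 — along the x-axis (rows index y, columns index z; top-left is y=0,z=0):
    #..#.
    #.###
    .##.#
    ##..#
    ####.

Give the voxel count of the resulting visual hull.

57 voxels

initial block: 5^3 = 125
carve view 1 (along y, XZ-mask fill 18/25): 90 voxels remain
carve view 2 (along x, YZ-mask fill 16/25): 57 voxels remain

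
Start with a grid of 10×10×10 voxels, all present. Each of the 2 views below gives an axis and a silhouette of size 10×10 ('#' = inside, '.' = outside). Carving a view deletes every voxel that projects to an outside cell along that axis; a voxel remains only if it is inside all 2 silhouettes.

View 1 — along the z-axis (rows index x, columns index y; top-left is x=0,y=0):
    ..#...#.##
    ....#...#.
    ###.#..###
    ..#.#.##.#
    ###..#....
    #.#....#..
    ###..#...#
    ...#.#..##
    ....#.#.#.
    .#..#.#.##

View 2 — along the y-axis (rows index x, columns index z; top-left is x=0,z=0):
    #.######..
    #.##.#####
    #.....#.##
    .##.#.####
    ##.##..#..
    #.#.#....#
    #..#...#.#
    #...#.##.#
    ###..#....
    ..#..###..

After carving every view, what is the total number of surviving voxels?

full grid |V| = 1000
carve view 1 (along z, XY-mask fill 42/100): 420 voxels remain
carve view 2 (along y, XZ-mask fill 52/100): 211 voxels remain

remaining voxels: 211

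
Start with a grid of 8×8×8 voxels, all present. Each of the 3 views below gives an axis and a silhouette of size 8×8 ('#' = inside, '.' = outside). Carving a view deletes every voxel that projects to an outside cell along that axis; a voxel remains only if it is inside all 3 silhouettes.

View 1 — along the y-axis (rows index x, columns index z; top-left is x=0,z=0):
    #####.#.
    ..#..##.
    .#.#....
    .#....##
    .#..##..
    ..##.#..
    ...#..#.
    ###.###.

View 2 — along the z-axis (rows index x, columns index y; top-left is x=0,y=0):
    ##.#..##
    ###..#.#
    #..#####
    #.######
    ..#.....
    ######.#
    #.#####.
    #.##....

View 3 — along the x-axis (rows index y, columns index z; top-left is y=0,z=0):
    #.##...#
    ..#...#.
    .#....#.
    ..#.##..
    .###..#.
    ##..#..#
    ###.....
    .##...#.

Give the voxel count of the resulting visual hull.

remaining voxels: 55

full grid |V| = 512
[1] y-view keeps 28 columns → grid now 224
[2] z-view keeps 40 columns → grid now 132
[3] x-view keeps 25 columns → grid now 55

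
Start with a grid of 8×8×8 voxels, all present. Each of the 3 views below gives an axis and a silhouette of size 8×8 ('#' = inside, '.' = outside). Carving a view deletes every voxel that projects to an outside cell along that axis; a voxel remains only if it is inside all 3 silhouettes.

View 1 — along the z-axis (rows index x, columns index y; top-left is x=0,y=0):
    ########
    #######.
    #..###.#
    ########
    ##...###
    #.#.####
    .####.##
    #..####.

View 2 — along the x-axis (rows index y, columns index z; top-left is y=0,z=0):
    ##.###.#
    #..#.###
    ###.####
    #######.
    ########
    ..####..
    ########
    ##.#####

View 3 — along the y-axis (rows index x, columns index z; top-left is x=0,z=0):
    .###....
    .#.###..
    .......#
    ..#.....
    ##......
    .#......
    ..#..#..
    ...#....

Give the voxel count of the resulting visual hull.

initial block: 8^3 = 512
  1. axis=2 (XY plane), |mask|=50  ⇒  voxels=400
  2. axis=0 (YZ plane), |mask|=52  ⇒  voxels=326
  3. axis=1 (XZ plane), |mask|=15  ⇒  voxels=77

voxel count = 77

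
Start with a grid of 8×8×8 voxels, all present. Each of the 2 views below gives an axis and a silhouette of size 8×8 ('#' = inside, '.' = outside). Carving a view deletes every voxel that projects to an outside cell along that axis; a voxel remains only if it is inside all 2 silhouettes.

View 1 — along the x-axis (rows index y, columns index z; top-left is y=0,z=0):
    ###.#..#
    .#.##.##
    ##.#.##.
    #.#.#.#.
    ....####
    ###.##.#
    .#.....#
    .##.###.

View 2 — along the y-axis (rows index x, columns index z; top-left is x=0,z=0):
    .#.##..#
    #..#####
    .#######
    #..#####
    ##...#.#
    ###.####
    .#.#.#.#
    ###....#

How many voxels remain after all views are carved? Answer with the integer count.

before carving: 512 voxels (8×8×8)
carve view 1 (along x, YZ-mask fill 36/64): 288 voxels remain
carve view 2 (along y, XZ-mask fill 42/64): 192 voxels remain

voxel count = 192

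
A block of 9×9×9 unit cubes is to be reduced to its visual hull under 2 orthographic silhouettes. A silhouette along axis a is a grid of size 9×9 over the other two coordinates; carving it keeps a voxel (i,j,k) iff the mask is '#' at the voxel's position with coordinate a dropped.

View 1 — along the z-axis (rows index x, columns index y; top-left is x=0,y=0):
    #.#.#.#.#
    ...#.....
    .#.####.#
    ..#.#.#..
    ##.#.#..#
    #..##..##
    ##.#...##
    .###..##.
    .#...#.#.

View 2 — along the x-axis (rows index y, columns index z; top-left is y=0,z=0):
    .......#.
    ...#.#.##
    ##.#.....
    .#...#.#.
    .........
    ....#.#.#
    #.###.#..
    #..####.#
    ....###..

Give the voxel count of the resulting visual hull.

start: 9×9×9 = 729 voxels
after view 1 [z-axis, 38 of 81 cells solid] → remaining = 342
after view 2 [x-axis, 28 of 81 cells solid] → remaining = 119

voxel count = 119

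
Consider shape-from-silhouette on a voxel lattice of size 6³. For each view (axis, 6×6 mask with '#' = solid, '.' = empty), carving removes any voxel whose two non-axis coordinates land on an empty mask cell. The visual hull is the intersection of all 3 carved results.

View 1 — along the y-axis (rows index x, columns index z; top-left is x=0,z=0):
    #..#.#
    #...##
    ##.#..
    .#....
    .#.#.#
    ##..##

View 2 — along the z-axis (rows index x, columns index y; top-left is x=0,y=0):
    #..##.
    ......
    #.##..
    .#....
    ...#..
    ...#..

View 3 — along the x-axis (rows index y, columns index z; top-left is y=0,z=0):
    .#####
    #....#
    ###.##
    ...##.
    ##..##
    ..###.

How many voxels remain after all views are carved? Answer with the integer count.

full grid |V| = 216
carve view 1 (along y, XZ-mask fill 17/36): 102 voxels remain
carve view 2 (along z, XY-mask fill 9/36): 26 voxels remain
carve view 3 (along x, YZ-mask fill 21/36): 12 voxels remain

12 voxels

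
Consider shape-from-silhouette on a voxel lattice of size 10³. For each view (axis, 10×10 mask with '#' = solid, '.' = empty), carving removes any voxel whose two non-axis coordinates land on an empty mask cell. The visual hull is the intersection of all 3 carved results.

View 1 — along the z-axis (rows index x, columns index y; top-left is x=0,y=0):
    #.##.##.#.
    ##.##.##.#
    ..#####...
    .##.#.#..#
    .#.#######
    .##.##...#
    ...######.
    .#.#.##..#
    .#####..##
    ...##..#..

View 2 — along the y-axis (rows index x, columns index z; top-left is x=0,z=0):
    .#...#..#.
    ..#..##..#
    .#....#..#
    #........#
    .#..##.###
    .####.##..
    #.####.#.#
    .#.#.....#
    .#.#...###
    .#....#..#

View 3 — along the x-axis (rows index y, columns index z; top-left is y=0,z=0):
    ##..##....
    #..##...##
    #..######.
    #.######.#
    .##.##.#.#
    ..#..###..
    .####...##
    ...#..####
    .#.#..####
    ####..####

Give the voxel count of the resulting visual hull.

152 voxels

start: 10×10×10 = 1000 voxels
after view 1 [z-axis, 57 of 100 cells solid] → remaining = 570
after view 2 [y-axis, 42 of 100 cells solid] → remaining = 250
after view 3 [x-axis, 59 of 100 cells solid] → remaining = 152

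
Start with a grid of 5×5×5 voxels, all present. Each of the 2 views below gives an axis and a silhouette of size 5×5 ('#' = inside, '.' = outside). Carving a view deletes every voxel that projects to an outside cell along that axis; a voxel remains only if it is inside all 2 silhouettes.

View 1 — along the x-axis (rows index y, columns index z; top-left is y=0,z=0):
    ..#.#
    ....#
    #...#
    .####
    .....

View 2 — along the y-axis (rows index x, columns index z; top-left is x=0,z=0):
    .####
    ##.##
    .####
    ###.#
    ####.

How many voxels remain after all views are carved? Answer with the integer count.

start: 5×5×5 = 125 voxels
after view 1 [x-axis, 9 of 25 cells solid] → remaining = 45
after view 2 [y-axis, 20 of 25 cells solid] → remaining = 36

|visual hull| = 36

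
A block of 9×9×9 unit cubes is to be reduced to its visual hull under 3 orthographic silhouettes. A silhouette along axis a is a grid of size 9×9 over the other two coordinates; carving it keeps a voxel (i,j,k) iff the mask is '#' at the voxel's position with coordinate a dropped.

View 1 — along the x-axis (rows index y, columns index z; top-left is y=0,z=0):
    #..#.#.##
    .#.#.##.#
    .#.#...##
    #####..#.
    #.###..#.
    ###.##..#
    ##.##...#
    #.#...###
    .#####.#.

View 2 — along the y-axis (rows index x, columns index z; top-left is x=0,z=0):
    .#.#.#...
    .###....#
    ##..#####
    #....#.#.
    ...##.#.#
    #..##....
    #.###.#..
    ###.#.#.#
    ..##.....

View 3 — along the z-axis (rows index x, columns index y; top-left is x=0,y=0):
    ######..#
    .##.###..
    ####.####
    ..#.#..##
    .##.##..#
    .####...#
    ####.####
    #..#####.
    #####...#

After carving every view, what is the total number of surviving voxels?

voxel count = 141

initial block: 9^3 = 729
[1] x-view keeps 47 columns → grid now 423
[2] y-view keeps 37 columns → grid now 197
[3] z-view keeps 54 columns → grid now 141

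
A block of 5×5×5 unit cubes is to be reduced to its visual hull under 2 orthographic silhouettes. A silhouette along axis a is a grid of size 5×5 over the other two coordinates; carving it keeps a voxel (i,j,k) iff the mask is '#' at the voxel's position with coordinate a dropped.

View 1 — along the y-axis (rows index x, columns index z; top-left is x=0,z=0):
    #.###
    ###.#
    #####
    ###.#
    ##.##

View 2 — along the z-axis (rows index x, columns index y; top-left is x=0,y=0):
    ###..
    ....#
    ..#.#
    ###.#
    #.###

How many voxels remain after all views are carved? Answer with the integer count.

initial block: 5^3 = 125
[1] y-view keeps 21 columns → grid now 105
[2] z-view keeps 14 columns → grid now 58

remaining voxels: 58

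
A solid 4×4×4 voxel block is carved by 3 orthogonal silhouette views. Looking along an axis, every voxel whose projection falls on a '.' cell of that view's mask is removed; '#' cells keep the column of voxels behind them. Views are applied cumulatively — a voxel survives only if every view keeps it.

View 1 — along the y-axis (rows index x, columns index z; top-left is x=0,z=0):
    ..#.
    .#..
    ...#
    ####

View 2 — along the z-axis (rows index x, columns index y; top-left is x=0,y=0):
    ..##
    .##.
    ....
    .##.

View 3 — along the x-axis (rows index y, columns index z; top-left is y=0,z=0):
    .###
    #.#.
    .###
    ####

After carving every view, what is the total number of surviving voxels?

|visual hull| = 8

initial block: 4^3 = 64
carve view 1 (along y, XZ-mask fill 7/16): 28 voxels remain
carve view 2 (along z, XY-mask fill 6/16): 12 voxels remain
carve view 3 (along x, YZ-mask fill 12/16): 8 voxels remain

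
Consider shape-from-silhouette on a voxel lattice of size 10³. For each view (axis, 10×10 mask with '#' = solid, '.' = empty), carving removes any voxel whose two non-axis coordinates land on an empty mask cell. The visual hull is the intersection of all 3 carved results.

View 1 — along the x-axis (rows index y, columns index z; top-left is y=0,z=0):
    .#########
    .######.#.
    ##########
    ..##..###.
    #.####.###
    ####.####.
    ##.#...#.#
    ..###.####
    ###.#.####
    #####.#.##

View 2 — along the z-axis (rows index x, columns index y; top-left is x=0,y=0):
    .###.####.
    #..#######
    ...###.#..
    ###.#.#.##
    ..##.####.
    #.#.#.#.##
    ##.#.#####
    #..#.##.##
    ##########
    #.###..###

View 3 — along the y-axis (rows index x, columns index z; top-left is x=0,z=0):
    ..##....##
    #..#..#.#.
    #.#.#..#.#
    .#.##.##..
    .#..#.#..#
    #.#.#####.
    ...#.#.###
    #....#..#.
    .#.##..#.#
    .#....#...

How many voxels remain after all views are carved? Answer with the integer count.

|visual hull| = 224

before carving: 1000 voxels (10×10×10)
step 1: project along x, AND mask (75/100) → |grid| = 750
step 2: project along z, AND mask (69/100) → |grid| = 512
step 3: project along y, AND mask (44/100) → |grid| = 224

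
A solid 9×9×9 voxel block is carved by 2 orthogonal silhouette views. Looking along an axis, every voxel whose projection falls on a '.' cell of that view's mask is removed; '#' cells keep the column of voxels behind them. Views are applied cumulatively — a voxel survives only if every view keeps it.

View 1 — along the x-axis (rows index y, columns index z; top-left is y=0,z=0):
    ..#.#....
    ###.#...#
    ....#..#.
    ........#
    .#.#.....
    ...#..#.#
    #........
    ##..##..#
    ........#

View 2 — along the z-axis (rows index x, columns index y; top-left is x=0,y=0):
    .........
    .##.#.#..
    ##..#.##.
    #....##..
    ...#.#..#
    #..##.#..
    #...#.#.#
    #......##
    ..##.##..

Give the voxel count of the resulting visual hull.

remaining voxels: 63

full grid |V| = 729
V1 x: intersect with YZ mask (22 set) -- 198 left
V2 z: intersect with XY mask (30 set) -- 63 left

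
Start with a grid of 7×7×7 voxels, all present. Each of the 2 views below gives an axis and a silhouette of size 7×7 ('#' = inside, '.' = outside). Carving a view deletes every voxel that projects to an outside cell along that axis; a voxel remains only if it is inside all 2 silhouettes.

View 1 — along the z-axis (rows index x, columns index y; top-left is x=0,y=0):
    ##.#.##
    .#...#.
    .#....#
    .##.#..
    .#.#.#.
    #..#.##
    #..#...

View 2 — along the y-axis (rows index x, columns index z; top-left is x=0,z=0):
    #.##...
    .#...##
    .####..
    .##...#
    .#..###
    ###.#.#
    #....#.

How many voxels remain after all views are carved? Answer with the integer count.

voxel count = 74

before carving: 343 voxels (7×7×7)
[1] z-view keeps 21 columns → grid now 147
[2] y-view keeps 24 columns → grid now 74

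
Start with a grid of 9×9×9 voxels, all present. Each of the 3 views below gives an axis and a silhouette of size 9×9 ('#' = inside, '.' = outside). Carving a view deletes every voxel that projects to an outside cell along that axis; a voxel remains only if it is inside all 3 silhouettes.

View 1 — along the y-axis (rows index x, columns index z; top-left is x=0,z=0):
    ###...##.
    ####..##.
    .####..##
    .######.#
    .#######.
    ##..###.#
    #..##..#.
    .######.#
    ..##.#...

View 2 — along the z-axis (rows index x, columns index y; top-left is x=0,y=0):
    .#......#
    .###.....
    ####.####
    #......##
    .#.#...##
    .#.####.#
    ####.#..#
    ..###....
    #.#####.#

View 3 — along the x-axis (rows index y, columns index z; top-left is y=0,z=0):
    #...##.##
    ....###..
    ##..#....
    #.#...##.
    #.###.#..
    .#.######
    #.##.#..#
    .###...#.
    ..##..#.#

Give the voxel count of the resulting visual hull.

full grid |V| = 729
V1 y: intersect with XZ mask (51 set) -- 459 left
V2 z: intersect with XY mask (42 set) -- 227 left
V3 x: intersect with YZ mask (40 set) -- 105 left

|visual hull| = 105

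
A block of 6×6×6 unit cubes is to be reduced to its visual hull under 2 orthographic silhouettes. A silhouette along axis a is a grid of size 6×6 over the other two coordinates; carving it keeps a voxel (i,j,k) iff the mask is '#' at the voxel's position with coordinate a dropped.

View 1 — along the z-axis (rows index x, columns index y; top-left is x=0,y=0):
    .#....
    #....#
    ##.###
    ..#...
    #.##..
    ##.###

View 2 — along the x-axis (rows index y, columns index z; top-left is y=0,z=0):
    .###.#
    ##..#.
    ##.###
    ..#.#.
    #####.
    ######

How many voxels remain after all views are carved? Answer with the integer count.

initial block: 6^3 = 216
step 1: project along z, AND mask (17/36) → |grid| = 102
step 2: project along x, AND mask (25/36) → |grid| = 69

69 voxels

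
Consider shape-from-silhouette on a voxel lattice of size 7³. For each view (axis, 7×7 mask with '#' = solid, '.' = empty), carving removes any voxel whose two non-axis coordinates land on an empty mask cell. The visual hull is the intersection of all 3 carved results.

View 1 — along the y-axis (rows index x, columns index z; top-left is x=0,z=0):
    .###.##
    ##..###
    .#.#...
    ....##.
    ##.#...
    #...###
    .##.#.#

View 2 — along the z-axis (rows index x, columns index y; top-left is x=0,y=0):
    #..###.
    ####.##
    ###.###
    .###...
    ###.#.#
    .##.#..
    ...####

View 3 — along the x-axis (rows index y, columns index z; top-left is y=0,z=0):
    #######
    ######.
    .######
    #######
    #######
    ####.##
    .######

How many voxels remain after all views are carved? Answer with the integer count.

initial block: 7^3 = 343
after view 1 [y-axis, 25 of 49 cells solid] → remaining = 175
after view 2 [z-axis, 31 of 49 cells solid] → remaining = 111
after view 3 [x-axis, 45 of 49 cells solid] → remaining = 102

102 voxels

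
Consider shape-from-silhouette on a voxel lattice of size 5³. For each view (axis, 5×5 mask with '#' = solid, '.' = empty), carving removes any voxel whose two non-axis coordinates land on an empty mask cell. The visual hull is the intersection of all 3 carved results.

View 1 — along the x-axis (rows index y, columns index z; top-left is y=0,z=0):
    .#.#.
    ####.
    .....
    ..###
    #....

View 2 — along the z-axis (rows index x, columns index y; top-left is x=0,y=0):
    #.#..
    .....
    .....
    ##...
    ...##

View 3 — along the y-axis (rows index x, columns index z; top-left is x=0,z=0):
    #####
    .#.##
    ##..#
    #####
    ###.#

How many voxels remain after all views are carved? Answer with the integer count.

before carving: 125 voxels (5×5×5)
step 1: project along x, AND mask (10/25) → |grid| = 50
step 2: project along z, AND mask (6/25) → |grid| = 12
step 3: project along y, AND mask (20/25) → |grid| = 11

11 voxels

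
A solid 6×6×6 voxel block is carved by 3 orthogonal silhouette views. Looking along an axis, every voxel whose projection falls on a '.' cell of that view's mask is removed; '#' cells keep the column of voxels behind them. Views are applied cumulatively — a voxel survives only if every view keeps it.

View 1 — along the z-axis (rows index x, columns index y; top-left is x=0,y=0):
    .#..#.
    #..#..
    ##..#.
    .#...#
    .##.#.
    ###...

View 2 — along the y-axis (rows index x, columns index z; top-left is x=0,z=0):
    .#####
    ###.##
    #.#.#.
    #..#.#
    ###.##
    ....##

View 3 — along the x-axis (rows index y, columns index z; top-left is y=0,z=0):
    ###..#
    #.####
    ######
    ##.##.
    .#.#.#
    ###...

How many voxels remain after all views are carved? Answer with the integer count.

|visual hull| = 39

initial block: 6^3 = 216
[1] z-view keeps 15 columns → grid now 90
[2] y-view keeps 23 columns → grid now 56
[3] x-view keeps 25 columns → grid now 39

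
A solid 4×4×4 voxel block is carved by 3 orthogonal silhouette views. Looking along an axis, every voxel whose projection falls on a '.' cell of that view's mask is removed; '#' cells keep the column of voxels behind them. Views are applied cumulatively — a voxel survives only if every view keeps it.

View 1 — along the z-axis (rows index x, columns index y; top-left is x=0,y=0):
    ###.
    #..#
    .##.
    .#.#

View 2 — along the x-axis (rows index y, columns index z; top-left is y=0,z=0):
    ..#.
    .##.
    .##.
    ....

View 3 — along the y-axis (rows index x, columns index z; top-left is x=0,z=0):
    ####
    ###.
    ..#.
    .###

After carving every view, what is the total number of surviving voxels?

before carving: 64 voxels (4×4×4)
V1 z: intersect with XY mask (9 set) -- 36 left
V2 x: intersect with YZ mask (5 set) -- 12 left
V3 y: intersect with XZ mask (11 set) -- 10 left

|visual hull| = 10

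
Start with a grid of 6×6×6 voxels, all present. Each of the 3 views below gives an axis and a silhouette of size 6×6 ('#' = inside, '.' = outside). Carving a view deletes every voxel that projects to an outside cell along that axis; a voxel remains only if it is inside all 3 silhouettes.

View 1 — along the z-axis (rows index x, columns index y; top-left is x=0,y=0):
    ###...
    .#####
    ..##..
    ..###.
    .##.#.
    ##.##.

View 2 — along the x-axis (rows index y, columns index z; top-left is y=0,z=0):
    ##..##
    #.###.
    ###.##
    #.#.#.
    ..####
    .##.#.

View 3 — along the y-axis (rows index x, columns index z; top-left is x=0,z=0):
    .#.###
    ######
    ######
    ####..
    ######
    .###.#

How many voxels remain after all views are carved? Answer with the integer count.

initial block: 6^3 = 216
  1. axis=2 (XY plane), |mask|=20  ⇒  voxels=120
  2. axis=0 (YZ plane), |mask|=23  ⇒  voxels=80
  3. axis=1 (XZ plane), |mask|=30  ⇒  voxels=63

|visual hull| = 63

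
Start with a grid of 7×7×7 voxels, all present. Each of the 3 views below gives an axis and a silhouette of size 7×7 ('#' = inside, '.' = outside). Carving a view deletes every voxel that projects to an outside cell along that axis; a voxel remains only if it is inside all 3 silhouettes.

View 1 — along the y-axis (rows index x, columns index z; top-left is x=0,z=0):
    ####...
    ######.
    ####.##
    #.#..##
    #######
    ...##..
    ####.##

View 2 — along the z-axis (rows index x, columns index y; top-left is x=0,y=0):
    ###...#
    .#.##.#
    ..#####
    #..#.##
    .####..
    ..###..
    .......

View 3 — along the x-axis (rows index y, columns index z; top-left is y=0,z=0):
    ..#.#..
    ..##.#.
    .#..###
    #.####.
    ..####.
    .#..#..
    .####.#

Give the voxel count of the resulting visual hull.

remaining voxels: 65

initial block: 7^3 = 343
after view 1 [y-axis, 35 of 49 cells solid] → remaining = 245
after view 2 [z-axis, 24 of 49 cells solid] → remaining = 120
after view 3 [x-axis, 25 of 49 cells solid] → remaining = 65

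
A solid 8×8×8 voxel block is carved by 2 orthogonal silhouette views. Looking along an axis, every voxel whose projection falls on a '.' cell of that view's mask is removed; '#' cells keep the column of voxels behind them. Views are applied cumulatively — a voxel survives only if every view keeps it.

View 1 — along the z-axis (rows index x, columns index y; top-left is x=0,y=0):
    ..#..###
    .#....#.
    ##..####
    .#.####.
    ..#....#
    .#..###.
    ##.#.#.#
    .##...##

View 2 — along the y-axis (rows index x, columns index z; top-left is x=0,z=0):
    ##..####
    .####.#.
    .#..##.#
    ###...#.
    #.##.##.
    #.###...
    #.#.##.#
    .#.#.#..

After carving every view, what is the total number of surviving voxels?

voxel count = 141

start: 8×8×8 = 512 voxels
after view 1 [z-axis, 32 of 64 cells solid] → remaining = 256
after view 2 [y-axis, 36 of 64 cells solid] → remaining = 141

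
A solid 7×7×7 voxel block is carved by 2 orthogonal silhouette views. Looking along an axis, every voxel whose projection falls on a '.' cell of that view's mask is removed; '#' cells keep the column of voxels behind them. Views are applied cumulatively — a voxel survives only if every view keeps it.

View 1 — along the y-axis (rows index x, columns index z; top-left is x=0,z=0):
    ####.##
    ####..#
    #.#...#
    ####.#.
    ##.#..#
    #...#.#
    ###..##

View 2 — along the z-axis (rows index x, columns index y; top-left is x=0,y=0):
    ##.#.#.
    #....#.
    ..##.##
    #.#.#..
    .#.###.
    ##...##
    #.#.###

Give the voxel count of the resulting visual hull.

114 voxels

full grid |V| = 343
step 1: project along y, AND mask (31/49) → |grid| = 217
step 2: project along z, AND mask (26/49) → |grid| = 114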